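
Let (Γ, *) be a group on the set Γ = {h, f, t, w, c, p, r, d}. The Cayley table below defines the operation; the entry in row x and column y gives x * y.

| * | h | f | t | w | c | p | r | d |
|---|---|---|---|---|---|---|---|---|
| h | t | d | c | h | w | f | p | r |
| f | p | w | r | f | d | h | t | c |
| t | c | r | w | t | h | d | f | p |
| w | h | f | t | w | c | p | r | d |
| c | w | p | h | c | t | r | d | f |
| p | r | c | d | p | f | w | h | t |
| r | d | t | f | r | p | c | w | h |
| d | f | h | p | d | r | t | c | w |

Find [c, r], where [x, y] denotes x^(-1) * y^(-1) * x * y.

Identity is w; from the table c^(-1) = h and r^(-1) = r.
h * r = p
p * c = f
f * r = t
(Structurally, Γ here is isomorphic to the dihedral group D_4.)

t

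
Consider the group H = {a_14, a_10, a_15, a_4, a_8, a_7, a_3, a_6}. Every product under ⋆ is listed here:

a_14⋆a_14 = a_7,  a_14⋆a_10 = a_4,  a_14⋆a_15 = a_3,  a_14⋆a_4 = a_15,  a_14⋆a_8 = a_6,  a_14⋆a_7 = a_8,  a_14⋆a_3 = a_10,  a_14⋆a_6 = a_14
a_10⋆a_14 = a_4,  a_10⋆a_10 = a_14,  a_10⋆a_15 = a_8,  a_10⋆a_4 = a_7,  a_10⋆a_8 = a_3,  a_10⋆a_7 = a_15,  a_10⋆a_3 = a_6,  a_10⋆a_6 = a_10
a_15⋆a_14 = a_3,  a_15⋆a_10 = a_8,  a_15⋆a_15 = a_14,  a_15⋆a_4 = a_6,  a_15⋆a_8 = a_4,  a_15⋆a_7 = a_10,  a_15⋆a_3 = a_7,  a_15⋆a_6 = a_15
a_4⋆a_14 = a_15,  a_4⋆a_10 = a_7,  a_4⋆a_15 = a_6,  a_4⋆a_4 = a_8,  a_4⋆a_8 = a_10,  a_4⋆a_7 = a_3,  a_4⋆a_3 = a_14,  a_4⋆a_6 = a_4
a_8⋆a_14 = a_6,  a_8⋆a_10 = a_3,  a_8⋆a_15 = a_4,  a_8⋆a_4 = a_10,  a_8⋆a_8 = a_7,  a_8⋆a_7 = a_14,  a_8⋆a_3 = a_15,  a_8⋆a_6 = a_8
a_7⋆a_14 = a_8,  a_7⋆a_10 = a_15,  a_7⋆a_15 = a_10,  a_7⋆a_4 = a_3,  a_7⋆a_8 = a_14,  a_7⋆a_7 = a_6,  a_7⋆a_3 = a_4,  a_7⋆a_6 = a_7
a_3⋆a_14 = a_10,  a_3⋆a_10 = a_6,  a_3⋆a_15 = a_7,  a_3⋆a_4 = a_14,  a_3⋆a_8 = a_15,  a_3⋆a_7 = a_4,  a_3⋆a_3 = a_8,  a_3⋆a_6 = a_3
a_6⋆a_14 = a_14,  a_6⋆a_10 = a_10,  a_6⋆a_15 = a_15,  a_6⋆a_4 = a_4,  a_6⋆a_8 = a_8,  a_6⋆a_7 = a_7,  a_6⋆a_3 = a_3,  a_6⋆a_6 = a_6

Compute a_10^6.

a_8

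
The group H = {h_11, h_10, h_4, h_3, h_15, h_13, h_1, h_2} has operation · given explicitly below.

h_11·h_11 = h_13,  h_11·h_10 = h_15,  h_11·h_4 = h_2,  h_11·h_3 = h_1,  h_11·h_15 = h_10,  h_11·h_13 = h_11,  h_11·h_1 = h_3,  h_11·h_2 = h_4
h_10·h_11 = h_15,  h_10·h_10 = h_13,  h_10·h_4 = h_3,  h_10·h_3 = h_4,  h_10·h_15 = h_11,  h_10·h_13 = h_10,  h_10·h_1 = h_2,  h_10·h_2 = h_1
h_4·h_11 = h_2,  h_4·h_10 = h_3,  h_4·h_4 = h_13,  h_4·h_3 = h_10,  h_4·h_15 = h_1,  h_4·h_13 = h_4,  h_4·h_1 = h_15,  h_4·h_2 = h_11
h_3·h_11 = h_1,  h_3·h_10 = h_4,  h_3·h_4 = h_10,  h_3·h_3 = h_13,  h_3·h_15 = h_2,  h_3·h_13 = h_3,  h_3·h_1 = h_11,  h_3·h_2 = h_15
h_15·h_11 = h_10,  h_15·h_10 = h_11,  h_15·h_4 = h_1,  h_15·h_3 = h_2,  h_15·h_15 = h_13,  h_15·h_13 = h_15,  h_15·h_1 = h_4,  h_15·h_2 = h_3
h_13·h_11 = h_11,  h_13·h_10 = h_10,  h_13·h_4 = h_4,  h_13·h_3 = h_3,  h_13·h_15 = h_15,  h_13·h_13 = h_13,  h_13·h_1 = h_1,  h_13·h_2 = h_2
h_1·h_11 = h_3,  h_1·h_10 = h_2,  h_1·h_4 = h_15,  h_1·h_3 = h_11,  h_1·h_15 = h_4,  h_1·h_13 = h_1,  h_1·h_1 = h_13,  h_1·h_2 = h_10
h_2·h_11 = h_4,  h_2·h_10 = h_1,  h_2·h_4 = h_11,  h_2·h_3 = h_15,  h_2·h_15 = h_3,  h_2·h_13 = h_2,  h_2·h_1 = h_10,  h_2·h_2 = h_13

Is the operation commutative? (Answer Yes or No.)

Yes

Check whether the table is symmetric across its main diagonal.
Every entry (row x, col y) equals the entry (row y, col x), so H is abelian.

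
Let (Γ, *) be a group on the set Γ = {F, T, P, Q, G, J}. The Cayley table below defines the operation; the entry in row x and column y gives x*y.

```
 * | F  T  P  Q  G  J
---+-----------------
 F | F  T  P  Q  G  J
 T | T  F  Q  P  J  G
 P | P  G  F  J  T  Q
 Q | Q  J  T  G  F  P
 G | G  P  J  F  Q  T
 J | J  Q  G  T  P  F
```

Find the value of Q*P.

T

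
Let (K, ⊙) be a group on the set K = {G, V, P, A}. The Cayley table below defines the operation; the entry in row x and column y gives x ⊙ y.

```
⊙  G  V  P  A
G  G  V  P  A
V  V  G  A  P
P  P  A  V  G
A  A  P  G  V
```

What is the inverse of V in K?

First locate the identity: row G matches the header, so G is the identity.
Scan row V for G: V ⊙ V = G. Hence V^(-1) = V.

V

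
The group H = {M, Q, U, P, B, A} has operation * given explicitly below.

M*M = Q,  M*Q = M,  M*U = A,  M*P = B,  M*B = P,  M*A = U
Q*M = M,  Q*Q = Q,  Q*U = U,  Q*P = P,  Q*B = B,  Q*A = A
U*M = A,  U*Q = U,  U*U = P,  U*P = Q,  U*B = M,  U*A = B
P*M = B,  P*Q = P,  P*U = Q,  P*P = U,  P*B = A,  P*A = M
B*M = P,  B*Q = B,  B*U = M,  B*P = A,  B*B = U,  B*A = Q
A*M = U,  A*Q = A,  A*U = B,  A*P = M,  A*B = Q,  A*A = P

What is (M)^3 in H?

M^1 = M
M^2 = M*M = Q
M^3 = Q*M = M
(Structurally, H here is isomorphic to the cyclic group Z_6.)

M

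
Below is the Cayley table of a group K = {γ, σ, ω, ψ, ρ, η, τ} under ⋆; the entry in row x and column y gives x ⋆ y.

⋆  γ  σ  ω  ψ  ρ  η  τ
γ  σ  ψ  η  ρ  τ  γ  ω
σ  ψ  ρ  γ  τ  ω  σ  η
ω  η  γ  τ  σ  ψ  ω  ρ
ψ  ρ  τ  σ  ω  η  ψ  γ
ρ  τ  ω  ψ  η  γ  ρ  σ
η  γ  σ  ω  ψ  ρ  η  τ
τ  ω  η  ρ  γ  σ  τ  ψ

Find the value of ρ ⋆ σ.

Read row ρ, column σ: ρ ⋆ σ = ω.

ω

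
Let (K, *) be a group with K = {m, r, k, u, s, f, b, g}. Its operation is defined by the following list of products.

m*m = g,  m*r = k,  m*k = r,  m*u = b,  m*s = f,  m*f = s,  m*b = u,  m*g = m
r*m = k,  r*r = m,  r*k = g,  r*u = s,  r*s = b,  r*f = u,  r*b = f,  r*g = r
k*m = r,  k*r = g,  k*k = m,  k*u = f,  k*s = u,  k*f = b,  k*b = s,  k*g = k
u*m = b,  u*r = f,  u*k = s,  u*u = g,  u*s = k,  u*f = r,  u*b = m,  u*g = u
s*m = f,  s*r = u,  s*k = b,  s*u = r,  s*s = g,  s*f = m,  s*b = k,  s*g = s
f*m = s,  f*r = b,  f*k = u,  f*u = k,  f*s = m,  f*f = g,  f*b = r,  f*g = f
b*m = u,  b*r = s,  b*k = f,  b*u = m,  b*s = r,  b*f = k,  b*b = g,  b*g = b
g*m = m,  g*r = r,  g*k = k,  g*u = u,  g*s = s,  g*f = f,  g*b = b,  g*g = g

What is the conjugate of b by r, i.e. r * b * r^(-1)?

u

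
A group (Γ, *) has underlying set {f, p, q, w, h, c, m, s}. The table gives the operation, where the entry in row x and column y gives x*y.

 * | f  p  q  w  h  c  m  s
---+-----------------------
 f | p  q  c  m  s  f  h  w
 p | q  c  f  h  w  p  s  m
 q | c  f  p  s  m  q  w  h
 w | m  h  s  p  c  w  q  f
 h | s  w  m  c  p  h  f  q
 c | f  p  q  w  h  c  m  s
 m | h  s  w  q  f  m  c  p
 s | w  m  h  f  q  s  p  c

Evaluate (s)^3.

s

s^1 = s
s^2 = s*s = c
s^3 = c*s = s
(Structurally, Γ here is isomorphic to Z_2 x Z_4.)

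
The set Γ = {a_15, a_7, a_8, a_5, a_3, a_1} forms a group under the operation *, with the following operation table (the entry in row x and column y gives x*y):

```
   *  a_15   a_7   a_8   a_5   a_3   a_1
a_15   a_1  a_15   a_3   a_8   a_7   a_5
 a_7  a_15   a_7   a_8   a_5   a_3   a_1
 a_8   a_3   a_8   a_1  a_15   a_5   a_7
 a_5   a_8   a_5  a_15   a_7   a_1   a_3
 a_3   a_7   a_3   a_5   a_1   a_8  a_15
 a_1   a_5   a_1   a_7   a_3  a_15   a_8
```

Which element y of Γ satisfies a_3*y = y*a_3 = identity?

a_15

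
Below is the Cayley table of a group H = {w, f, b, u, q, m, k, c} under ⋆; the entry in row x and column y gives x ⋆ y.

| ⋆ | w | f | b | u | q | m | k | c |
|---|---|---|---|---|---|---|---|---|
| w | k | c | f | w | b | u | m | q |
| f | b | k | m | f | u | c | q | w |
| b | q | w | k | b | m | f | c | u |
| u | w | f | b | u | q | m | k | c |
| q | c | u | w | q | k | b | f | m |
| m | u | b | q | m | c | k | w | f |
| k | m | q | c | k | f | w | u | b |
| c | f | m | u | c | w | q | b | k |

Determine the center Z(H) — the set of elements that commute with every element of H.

An element z is central iff its row equals its column in the table.
For q: q ⋆ b = w ≠ m = b ⋆ q, so q ∉ Z.
Checking each element this way leaves Z(H) = {k, u}.

{k, u}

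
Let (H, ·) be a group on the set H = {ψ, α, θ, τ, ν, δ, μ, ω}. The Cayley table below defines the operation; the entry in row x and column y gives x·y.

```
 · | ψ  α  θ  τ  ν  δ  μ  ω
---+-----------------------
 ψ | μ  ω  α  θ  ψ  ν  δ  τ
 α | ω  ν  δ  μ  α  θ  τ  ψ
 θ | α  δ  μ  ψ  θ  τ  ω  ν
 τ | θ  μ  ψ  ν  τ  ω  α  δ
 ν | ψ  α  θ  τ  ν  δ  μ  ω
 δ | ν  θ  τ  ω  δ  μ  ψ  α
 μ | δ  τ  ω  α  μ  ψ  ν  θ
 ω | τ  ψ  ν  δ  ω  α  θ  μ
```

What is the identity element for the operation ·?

The identity e satisfies e·x = x for all x, so its row in the table reproduces the column headers.
Row ν reads: ψ, α, θ, τ, ν, δ, μ, ω — exactly the header order. So ν is the identity.
(Structurally, H here is isomorphic to Z_2 x Z_4.)

ν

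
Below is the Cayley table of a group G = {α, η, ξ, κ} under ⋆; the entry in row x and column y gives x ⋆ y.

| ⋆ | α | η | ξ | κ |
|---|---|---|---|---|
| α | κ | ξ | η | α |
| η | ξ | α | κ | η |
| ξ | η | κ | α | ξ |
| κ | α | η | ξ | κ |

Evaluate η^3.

ξ

η^1 = η
η^2 = η ⋆ η = α
η^3 = α ⋆ η = ξ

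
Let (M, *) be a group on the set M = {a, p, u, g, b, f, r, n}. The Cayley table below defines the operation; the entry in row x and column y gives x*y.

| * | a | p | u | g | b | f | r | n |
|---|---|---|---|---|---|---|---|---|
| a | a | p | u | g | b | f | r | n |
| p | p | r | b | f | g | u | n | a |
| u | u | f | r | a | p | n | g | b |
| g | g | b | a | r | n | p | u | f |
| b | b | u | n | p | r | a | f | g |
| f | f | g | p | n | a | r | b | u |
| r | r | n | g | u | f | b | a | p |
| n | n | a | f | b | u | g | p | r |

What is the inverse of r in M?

First locate the identity: row a matches the header, so a is the identity.
Scan row r for a: r*r = a. Hence r^(-1) = r.

r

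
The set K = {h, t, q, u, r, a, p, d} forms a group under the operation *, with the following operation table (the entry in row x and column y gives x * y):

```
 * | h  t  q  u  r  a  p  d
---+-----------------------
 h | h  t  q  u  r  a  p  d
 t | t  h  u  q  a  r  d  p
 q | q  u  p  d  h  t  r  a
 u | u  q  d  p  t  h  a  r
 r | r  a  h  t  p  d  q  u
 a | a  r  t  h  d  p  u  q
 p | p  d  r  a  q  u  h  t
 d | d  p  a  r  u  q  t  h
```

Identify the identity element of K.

h

The identity e satisfies e * x = x for all x, so its row in the table reproduces the column headers.
Row h reads: h, t, q, u, r, a, p, d — exactly the header order. So h is the identity.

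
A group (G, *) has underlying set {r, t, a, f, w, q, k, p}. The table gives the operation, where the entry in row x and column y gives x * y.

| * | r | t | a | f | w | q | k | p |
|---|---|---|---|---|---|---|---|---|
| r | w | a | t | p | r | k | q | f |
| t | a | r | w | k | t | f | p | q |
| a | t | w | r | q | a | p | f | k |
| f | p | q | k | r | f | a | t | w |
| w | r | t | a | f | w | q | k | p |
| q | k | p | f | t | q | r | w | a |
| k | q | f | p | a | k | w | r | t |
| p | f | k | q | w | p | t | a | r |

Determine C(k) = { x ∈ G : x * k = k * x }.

{k, q, r, w}

Compare row k with column k entry by entry.
r * k = q = k * r, so r commutes with k.
t * k = p but k * t = f, so t does not.
Collecting the elements that commute with k: C(k) = {k, q, r, w}.
(Structurally, G here is isomorphic to the quaternion group Q_8.)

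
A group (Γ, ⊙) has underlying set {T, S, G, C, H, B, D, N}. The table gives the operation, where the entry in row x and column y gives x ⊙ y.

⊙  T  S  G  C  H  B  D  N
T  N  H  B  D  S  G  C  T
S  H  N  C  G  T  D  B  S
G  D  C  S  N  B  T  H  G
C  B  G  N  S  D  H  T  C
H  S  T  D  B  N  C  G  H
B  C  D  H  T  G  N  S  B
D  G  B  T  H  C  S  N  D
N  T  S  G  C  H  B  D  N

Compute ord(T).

2

The identity element is N (its row matches the header).
T^1 = T
T^2 = T ⊙ T = N
The first power of T equal to the identity is T^2, so ord(T) = 2.
(Structurally, Γ here is isomorphic to the dihedral group D_4.)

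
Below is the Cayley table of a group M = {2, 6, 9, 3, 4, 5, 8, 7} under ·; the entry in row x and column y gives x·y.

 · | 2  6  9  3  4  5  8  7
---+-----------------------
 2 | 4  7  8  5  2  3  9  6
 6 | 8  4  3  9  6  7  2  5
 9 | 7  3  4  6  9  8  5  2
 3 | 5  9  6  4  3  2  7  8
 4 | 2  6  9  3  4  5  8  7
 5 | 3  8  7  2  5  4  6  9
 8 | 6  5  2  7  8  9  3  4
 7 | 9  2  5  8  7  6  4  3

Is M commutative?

8·9 = 2 but 9·8 = 5.
Since 8 and 9 do not commute, M is not abelian.

No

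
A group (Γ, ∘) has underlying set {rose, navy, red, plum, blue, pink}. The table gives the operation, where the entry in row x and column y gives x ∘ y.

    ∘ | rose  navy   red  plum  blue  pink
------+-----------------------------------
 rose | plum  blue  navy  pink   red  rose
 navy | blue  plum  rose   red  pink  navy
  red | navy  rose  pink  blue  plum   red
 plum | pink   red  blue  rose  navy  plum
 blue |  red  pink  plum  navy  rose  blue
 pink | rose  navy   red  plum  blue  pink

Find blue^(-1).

First locate the identity: row pink matches the header, so pink is the identity.
Scan row blue for pink: blue ∘ navy = pink. Hence blue^(-1) = navy.

navy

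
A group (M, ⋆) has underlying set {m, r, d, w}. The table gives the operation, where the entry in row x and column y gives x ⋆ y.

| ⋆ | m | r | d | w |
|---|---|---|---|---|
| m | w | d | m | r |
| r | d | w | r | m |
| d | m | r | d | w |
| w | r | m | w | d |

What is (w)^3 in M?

w

w^1 = w
w^2 = w ⋆ w = d
w^3 = d ⋆ w = w
(Structurally, M here is isomorphic to the cyclic group Z_4.)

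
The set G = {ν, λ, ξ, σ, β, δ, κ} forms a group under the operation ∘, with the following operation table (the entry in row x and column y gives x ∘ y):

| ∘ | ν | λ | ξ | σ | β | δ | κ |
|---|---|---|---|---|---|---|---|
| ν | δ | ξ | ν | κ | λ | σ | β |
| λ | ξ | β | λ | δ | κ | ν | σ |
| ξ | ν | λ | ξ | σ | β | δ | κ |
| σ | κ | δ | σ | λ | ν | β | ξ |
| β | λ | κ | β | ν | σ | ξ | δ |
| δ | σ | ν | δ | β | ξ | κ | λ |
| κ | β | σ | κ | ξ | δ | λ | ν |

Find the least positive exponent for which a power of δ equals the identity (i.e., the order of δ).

7

The identity element is ξ (its row matches the header).
δ^1 = δ
δ^2 = δ ∘ δ = κ
δ^3 = κ ∘ δ = λ
δ^4 = λ ∘ δ = ν
δ^5 = ν ∘ δ = σ
δ^6 = σ ∘ δ = β
δ^7 = β ∘ δ = ξ
The first power of δ equal to the identity is δ^7, so ord(δ) = 7.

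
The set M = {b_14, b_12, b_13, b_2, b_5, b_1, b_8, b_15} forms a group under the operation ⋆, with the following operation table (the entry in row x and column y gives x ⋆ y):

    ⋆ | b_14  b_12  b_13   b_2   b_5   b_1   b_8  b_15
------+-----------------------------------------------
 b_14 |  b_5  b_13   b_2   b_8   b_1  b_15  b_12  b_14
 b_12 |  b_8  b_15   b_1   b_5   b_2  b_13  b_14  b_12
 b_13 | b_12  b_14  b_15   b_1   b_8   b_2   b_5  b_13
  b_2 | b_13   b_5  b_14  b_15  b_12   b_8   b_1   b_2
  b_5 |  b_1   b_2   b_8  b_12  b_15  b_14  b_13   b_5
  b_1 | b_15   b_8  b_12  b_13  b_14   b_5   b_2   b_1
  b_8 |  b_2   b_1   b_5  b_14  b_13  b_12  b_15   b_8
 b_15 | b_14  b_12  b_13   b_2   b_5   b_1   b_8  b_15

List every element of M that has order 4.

Identity is b_15. Compute the order of each non-identity element by repeated multiplication:
  b_14: b_14 → b_5 → b_1 → b_15  (order 4)
  b_12: b_12 → b_15  (order 2)
  b_13: b_13 → b_15  (order 2)
  b_2: b_2 → b_15  (order 2)
  b_5: b_5 → b_15  (order 2)
  b_1: b_1 → b_5 → b_14 → b_15  (order 4)
  b_8: b_8 → b_15  (order 2)
Elements of order 4: {b_1, b_14}.
(Structurally, M here is isomorphic to the dihedral group D_4.)

{b_1, b_14}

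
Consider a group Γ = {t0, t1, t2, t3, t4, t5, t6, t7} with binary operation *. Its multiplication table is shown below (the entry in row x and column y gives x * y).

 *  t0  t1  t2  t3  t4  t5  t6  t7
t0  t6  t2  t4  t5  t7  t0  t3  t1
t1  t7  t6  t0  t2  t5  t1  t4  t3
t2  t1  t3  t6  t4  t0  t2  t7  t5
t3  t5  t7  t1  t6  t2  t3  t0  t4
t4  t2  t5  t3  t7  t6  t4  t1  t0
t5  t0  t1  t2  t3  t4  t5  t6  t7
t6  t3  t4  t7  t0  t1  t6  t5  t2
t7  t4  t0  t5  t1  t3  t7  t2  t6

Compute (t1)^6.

t1^1 = t1
t1^2 = t1 * t1 = t6
t1^3 = t6 * t1 = t4
t1^4 = t4 * t1 = t5
t1^5 = t5 * t1 = t1
t1^6 = t1 * t1 = t6
(Structurally, Γ here is isomorphic to the quaternion group Q_8.)

t6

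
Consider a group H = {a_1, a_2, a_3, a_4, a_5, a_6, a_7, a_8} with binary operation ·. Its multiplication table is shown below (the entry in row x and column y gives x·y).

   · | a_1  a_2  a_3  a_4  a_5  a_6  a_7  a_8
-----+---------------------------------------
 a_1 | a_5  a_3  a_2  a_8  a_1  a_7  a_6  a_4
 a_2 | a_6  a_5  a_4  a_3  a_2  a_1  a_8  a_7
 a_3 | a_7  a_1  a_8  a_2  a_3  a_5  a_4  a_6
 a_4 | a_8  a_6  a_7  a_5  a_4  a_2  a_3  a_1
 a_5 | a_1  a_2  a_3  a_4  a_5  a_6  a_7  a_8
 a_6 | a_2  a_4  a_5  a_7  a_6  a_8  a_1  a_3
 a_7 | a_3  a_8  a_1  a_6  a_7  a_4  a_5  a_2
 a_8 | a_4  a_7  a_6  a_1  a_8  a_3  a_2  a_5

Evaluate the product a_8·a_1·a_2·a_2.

a_4

a_8·a_1 = a_4
a_4·a_2 = a_6
a_6·a_2 = a_4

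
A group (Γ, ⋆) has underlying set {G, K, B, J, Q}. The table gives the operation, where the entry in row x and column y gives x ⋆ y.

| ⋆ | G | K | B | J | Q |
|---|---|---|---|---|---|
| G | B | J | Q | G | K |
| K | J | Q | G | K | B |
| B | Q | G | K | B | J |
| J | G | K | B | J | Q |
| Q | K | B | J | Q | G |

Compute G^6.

G^1 = G
G^2 = G ⋆ G = B
G^3 = B ⋆ G = Q
G^4 = Q ⋆ G = K
G^5 = K ⋆ G = J
G^6 = J ⋆ G = G

G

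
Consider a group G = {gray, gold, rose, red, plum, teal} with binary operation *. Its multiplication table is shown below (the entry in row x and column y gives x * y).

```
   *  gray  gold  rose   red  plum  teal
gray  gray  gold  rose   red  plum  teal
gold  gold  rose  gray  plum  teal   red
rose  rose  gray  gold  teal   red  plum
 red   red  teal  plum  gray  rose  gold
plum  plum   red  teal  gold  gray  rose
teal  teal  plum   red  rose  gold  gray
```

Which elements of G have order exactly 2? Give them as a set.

Identity is gray. Compute the order of each non-identity element by repeated multiplication:
  gold: gold → rose → gray  (order 3)
  rose: rose → gold → gray  (order 3)
  red: red → gray  (order 2)
  plum: plum → gray  (order 2)
  teal: teal → gray  (order 2)
Elements of order 2: {plum, red, teal}.

{plum, red, teal}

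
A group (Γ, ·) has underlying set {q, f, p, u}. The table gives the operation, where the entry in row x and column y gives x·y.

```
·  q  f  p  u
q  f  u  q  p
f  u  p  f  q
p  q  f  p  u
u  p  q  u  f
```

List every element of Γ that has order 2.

{f}

Identity is p. Compute the order of each non-identity element by repeated multiplication:
  q: q → f → u → p  (order 4)
  f: f → p  (order 2)
  u: u → f → q → p  (order 4)
Elements of order 2: {f}.
(Structurally, Γ here is isomorphic to the cyclic group Z_4.)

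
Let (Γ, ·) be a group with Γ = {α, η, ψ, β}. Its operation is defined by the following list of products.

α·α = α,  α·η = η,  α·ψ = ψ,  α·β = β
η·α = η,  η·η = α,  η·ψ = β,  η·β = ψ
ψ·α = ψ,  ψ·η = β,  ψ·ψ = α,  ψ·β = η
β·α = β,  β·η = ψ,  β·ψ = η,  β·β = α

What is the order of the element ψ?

2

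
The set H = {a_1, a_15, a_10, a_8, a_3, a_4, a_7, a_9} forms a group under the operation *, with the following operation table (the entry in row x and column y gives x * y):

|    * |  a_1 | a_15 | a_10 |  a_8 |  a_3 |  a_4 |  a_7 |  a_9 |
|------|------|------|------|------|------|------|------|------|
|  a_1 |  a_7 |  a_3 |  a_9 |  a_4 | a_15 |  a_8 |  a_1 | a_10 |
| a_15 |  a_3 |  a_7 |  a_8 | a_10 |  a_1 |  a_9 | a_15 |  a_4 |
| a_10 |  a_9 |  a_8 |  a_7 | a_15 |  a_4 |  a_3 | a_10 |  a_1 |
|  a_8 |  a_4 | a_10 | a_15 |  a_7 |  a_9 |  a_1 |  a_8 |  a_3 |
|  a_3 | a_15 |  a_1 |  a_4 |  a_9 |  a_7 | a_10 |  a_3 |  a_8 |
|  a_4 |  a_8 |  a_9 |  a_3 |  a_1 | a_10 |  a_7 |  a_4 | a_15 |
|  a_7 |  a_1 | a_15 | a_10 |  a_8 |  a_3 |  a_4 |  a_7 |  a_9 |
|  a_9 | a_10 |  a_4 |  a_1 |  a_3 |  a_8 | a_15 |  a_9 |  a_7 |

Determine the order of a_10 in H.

2

The identity element is a_7 (its row matches the header).
a_10^1 = a_10
a_10^2 = a_10 * a_10 = a_7
The first power of a_10 equal to the identity is a_10^2, so ord(a_10) = 2.
(Structurally, H here is isomorphic to the elementary abelian group (Z_2)^3.)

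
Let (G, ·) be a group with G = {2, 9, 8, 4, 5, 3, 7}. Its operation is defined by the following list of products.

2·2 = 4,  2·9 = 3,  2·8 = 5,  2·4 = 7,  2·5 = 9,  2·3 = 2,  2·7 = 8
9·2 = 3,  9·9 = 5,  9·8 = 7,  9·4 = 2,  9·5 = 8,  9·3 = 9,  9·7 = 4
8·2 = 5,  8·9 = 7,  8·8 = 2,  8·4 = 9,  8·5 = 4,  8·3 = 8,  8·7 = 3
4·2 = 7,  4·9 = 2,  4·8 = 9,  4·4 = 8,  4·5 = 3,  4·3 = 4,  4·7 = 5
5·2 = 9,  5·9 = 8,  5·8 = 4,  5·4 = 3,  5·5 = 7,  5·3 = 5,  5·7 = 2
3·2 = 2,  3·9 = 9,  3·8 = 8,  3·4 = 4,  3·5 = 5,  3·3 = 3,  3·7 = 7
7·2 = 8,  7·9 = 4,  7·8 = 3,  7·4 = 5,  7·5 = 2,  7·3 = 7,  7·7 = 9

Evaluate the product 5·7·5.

5·7 = 2
2·5 = 9

9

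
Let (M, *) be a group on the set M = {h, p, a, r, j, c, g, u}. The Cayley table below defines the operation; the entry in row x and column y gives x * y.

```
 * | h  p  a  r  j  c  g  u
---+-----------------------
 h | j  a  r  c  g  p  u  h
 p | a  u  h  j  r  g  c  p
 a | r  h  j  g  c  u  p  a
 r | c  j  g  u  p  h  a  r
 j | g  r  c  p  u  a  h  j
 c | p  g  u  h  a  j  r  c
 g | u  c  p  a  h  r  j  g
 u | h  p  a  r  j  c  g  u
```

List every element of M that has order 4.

Identity is u. Compute the order of each non-identity element by repeated multiplication:
  h: h → j → g → u  (order 4)
  p: p → u  (order 2)
  a: a → j → c → u  (order 4)
  r: r → u  (order 2)
  j: j → u  (order 2)
  c: c → j → a → u  (order 4)
  g: g → j → h → u  (order 4)
Elements of order 4: {a, c, g, h}.
(Structurally, M here is isomorphic to Z_2 x Z_4.)

{a, c, g, h}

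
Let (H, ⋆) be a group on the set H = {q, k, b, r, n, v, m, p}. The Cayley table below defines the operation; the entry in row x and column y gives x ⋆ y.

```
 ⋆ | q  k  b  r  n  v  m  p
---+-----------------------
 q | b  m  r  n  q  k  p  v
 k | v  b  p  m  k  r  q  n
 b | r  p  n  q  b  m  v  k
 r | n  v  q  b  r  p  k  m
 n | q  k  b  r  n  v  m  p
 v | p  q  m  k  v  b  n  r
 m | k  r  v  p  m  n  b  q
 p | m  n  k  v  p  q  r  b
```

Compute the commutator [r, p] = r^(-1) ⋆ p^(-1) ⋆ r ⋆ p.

Identity is n; from the table r^(-1) = q and p^(-1) = k.
q ⋆ k = m
m ⋆ r = p
p ⋆ p = b
(Structurally, H here is isomorphic to the quaternion group Q_8.)

b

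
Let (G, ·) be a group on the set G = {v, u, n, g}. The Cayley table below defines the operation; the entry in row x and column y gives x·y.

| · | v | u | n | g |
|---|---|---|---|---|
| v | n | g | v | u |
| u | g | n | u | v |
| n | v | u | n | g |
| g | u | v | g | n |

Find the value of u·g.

v

Read row u, column g: u·g = v.
(Structurally, G here is isomorphic to the Klein four-group V_4.)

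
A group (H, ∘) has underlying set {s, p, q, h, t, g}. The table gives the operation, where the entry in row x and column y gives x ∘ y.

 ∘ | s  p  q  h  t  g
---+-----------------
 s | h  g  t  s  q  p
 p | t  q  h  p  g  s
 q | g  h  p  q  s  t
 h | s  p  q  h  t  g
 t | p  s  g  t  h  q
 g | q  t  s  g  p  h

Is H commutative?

p ∘ g = s but g ∘ p = t.
Since p and g do not commute, H is not abelian.

No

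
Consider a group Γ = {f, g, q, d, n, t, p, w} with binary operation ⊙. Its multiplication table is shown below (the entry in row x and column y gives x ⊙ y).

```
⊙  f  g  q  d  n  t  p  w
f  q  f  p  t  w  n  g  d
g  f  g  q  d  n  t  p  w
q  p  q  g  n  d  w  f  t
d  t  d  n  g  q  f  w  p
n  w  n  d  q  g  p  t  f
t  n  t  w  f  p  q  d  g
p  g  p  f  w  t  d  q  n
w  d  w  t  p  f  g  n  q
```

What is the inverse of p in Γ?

First locate the identity: row g matches the header, so g is the identity.
Scan row p for g: p ⊙ f = g. Hence p^(-1) = f.

f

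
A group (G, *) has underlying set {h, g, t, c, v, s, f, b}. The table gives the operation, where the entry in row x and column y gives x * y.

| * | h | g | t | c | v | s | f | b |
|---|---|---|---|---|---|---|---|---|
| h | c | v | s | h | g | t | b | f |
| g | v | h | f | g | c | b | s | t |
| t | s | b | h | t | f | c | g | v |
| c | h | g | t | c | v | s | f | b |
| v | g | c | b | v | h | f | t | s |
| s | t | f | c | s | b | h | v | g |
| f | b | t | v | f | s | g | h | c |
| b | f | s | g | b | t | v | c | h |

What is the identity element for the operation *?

c

The identity e satisfies e * x = x for all x, so its row in the table reproduces the column headers.
Row c reads: h, g, t, c, v, s, f, b — exactly the header order. So c is the identity.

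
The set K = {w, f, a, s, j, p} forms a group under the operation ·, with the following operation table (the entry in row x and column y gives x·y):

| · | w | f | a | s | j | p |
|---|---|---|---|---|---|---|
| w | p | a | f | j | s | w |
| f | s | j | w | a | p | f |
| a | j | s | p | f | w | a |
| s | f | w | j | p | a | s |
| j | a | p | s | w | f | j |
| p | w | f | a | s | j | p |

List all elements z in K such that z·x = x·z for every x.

An element z is central iff its row equals its column in the table.
For s: s·f = w ≠ a = f·s, so s ∉ Z.
Checking each element this way leaves Z(K) = {p}.

{p}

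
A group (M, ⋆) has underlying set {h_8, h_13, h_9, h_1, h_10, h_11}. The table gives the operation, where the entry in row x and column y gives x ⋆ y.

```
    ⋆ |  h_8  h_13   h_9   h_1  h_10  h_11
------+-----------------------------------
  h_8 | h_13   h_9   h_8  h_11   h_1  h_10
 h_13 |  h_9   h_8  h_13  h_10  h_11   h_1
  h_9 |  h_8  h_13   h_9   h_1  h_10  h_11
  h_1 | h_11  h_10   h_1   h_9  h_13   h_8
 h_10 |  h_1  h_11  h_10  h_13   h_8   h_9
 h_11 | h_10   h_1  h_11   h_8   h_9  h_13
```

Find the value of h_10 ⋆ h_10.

h_8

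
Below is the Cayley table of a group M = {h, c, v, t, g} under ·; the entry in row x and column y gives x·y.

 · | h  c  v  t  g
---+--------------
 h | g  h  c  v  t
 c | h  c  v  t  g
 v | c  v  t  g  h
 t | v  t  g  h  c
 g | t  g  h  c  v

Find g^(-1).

First locate the identity: row c matches the header, so c is the identity.
Scan row g for c: g·t = c. Hence g^(-1) = t.
(Structurally, M here is isomorphic to the cyclic group Z_5.)

t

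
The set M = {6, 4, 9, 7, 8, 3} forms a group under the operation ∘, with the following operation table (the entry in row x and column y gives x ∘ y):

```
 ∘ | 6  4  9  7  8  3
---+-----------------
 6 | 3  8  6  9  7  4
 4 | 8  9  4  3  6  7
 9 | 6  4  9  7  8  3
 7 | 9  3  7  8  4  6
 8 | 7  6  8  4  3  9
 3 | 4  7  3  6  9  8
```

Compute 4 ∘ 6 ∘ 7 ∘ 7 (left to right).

3

4 ∘ 6 = 8
8 ∘ 7 = 4
4 ∘ 7 = 3
(Structurally, M here is isomorphic to the cyclic group Z_6.)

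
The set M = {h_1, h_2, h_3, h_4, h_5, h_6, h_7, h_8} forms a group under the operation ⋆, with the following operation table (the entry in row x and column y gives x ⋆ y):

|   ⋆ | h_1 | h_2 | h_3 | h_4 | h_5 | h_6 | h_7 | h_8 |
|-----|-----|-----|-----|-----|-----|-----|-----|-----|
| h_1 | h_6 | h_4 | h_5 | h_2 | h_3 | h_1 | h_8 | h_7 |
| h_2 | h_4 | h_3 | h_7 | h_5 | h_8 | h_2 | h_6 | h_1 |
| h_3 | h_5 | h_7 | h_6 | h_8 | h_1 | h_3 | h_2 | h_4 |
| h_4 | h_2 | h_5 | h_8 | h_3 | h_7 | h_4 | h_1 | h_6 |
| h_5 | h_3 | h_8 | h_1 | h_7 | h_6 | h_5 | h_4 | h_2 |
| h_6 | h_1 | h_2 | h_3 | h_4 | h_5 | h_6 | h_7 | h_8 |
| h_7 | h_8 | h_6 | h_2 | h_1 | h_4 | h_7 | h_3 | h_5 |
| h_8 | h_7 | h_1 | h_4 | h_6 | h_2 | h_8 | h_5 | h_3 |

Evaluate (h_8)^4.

h_8^1 = h_8
h_8^2 = h_8 ⋆ h_8 = h_3
h_8^3 = h_3 ⋆ h_8 = h_4
h_8^4 = h_4 ⋆ h_8 = h_6

h_6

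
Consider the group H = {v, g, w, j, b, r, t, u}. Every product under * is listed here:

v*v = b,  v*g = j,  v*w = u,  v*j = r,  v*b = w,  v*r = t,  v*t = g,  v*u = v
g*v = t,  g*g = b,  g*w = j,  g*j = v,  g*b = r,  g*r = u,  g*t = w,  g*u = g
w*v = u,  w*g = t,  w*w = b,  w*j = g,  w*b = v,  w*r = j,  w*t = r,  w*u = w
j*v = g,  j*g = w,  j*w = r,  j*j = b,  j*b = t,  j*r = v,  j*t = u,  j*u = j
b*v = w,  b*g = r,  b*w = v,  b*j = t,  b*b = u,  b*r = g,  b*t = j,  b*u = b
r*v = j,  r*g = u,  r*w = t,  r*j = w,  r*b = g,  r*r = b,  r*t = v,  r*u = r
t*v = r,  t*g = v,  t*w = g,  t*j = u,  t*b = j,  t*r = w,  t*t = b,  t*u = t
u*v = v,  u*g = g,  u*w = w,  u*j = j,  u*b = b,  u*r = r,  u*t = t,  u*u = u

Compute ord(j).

The identity element is u (its row matches the header).
j^1 = j
j^2 = j * j = b
j^3 = b * j = t
j^4 = t * j = u
The first power of j equal to the identity is j^4, so ord(j) = 4.

4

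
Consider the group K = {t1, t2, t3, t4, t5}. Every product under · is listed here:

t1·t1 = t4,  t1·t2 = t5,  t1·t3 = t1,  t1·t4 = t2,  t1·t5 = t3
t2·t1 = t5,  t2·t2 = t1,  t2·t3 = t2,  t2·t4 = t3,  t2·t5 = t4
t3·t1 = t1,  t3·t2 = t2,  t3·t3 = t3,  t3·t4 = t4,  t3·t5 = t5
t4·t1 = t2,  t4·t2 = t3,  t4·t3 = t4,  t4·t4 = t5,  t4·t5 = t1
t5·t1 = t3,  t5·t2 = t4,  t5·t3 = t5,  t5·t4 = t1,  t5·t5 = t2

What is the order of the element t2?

The identity element is t3 (its row matches the header).
t2^1 = t2
t2^2 = t2·t2 = t1
t2^3 = t1·t2 = t5
t2^4 = t5·t2 = t4
t2^5 = t4·t2 = t3
The first power of t2 equal to the identity is t2^5, so ord(t2) = 5.
(Structurally, K here is isomorphic to the cyclic group Z_5.)

5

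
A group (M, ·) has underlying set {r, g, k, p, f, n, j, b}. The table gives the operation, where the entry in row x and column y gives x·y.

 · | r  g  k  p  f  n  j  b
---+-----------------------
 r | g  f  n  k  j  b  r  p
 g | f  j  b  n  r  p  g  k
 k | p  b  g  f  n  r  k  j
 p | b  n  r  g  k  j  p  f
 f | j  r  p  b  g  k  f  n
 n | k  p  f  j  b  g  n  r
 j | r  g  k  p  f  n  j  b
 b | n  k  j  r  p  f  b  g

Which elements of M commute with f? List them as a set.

Compare row f with column f entry by entry.
r·f = j = f·r, so r commutes with f.
p·f = k but f·p = b, so p does not.
Collecting the elements that commute with f: C(f) = {f, g, j, r}.

{f, g, j, r}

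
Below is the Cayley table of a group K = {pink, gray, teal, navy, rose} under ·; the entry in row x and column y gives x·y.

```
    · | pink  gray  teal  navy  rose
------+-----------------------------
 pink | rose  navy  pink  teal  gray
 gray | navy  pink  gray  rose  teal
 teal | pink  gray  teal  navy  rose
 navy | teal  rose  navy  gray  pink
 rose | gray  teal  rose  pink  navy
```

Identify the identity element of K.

The identity e satisfies e·x = x for all x, so its row in the table reproduces the column headers.
Row teal reads: pink, gray, teal, navy, rose — exactly the header order. So teal is the identity.

teal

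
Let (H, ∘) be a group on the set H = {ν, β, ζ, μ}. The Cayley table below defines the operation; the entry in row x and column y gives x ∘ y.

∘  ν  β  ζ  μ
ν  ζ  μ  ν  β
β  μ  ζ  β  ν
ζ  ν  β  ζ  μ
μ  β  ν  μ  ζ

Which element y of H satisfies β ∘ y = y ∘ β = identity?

β

First locate the identity: row ζ matches the header, so ζ is the identity.
Scan row β for ζ: β ∘ β = ζ. Hence β^(-1) = β.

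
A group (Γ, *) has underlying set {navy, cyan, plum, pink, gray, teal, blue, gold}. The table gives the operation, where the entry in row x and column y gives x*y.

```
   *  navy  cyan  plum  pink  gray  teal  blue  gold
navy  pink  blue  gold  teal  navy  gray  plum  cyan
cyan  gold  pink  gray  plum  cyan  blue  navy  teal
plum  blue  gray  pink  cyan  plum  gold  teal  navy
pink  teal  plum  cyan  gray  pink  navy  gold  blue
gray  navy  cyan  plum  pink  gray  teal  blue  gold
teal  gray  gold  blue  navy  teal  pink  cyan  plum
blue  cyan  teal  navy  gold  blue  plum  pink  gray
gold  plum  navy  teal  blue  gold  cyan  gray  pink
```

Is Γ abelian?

cyan*blue = navy but blue*cyan = teal.
Since cyan and blue do not commute, Γ is not abelian.

No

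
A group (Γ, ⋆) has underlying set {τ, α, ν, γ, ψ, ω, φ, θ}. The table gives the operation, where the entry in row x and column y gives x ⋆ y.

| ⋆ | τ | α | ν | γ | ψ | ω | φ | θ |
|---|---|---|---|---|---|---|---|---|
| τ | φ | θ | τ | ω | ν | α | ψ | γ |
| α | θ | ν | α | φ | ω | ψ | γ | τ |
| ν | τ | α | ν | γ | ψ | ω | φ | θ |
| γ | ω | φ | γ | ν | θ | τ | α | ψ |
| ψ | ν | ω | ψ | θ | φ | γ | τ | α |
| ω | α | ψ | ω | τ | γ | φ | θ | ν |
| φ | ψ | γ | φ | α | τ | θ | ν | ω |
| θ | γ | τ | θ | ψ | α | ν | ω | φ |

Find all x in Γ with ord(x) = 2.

{α, γ, φ}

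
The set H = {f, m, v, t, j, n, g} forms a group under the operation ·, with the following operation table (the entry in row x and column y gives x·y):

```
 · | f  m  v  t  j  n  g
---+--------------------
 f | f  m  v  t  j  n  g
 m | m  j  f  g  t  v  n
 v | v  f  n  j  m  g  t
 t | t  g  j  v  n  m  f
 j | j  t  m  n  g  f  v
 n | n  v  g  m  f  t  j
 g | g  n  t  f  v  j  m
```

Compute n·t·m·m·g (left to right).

n·t = m
m·m = j
j·m = t
t·g = f

f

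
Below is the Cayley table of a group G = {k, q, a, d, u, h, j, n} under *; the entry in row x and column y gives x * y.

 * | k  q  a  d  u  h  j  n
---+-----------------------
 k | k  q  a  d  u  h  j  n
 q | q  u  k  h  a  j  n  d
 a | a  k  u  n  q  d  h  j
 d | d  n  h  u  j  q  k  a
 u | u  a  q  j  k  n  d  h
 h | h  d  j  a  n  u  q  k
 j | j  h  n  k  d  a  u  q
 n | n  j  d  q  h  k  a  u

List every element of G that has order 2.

Identity is k. Compute the order of each non-identity element by repeated multiplication:
  q: q → u → a → k  (order 4)
  a: a → u → q → k  (order 4)
  d: d → u → j → k  (order 4)
  u: u → k  (order 2)
  h: h → u → n → k  (order 4)
  j: j → u → d → k  (order 4)
  n: n → u → h → k  (order 4)
Elements of order 2: {u}.

{u}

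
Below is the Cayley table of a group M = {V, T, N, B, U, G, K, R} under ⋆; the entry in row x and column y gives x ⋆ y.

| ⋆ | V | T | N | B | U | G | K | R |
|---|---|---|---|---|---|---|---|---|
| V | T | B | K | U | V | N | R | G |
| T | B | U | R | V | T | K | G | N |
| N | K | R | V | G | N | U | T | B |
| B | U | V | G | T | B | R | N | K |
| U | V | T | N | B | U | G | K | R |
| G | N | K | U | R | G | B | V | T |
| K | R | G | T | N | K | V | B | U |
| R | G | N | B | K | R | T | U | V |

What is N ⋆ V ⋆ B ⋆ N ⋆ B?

U

N ⋆ V = K
K ⋆ B = N
N ⋆ N = V
V ⋆ B = U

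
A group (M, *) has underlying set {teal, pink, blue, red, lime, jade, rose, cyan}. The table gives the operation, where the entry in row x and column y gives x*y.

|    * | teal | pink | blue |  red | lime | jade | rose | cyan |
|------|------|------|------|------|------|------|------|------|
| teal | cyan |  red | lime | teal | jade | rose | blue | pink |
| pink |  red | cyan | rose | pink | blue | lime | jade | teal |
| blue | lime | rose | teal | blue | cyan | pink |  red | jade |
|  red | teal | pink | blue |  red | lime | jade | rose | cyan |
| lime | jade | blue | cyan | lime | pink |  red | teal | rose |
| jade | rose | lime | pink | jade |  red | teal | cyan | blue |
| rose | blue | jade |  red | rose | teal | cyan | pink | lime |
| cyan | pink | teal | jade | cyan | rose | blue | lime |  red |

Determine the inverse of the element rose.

First locate the identity: row red matches the header, so red is the identity.
Scan row rose for red: rose*blue = red. Hence rose^(-1) = blue.

blue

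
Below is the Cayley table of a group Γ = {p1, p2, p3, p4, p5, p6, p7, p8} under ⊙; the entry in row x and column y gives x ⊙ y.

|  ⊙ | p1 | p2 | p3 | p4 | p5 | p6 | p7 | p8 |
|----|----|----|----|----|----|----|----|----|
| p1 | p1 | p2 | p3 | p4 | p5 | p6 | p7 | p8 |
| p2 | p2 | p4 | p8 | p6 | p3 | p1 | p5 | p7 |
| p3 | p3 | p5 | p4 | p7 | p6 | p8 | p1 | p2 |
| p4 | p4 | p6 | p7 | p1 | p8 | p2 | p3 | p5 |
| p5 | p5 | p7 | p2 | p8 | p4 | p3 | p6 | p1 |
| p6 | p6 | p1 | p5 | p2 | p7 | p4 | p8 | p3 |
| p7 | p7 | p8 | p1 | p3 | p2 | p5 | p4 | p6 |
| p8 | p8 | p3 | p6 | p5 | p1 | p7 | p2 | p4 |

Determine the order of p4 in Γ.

2

The identity element is p1 (its row matches the header).
p4^1 = p4
p4^2 = p4 ⊙ p4 = p1
The first power of p4 equal to the identity is p4^2, so ord(p4) = 2.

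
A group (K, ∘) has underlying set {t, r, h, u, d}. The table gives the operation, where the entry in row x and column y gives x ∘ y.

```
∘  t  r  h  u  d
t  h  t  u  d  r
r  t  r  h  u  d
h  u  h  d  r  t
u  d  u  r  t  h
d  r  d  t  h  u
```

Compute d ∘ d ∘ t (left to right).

d

d ∘ d = u
u ∘ t = d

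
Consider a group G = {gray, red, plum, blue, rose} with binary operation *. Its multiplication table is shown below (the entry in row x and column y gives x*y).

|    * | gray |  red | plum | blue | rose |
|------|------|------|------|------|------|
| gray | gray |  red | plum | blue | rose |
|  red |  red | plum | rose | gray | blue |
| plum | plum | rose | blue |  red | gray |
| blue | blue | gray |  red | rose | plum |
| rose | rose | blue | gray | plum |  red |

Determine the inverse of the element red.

blue

First locate the identity: row gray matches the header, so gray is the identity.
Scan row red for gray: red*blue = gray. Hence red^(-1) = blue.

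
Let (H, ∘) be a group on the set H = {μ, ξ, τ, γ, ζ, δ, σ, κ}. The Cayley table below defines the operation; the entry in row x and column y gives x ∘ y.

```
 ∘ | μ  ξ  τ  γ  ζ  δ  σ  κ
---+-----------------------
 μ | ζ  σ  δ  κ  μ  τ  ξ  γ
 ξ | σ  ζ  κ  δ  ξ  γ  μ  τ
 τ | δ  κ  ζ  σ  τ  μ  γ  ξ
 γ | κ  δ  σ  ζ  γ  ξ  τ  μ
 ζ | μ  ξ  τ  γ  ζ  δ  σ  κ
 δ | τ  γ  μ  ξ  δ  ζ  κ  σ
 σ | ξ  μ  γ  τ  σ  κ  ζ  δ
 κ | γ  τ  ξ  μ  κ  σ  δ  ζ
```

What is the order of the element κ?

2

The identity element is ζ (its row matches the header).
κ^1 = κ
κ^2 = κ ∘ κ = ζ
The first power of κ equal to the identity is κ^2, so ord(κ) = 2.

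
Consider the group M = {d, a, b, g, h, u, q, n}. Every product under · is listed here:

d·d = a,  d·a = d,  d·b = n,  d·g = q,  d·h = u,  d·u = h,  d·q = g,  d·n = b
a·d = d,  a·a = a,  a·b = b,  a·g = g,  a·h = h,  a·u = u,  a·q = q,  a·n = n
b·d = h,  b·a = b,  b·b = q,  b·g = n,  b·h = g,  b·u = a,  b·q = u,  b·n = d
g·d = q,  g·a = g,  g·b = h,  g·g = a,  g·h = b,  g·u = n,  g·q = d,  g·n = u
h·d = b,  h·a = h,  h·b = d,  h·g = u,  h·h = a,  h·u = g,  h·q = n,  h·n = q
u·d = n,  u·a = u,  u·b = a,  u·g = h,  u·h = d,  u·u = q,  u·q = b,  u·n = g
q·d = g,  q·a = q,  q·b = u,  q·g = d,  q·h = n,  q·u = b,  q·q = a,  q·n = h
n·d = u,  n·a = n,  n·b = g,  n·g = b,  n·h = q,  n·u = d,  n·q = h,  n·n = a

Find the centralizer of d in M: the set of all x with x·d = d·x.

{a, d, g, q}

Compare row d with column d entry by entry.
g·d = q = d·g, so g commutes with d.
h·d = b but d·h = u, so h does not.
Collecting the elements that commute with d: C(d) = {a, d, g, q}.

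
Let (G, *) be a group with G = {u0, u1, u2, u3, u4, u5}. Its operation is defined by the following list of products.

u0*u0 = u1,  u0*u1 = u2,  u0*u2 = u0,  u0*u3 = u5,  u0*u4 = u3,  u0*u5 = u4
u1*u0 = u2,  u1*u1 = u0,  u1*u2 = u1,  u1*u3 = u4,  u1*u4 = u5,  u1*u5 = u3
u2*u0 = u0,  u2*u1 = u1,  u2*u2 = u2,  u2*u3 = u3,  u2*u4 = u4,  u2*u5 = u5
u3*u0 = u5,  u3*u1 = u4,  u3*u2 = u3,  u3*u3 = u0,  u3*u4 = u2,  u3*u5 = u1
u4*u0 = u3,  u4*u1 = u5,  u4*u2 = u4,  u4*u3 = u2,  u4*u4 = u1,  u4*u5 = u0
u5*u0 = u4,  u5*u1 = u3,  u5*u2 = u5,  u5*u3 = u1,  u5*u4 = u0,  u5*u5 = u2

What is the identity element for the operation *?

The identity e satisfies e*x = x for all x, so its row in the table reproduces the column headers.
Row u2 reads: u0, u1, u2, u3, u4, u5 — exactly the header order. So u2 is the identity.
(Structurally, G here is isomorphic to the cyclic group Z_6.)

u2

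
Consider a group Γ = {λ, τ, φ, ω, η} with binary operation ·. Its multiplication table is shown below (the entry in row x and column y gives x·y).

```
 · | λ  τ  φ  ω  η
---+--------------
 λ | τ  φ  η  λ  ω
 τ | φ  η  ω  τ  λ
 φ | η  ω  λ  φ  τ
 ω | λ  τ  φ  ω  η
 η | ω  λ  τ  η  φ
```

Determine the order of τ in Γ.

The identity element is ω (its row matches the header).
τ^1 = τ
τ^2 = τ·τ = η
τ^3 = η·τ = λ
τ^4 = λ·τ = φ
τ^5 = φ·τ = ω
The first power of τ equal to the identity is τ^5, so ord(τ) = 5.
(Structurally, Γ here is isomorphic to the cyclic group Z_5.)

5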